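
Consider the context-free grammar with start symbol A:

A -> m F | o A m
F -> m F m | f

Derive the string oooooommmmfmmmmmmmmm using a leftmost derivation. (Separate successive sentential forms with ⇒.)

A ⇒ oAm   [A -> o A m]
oAm ⇒ ooAmm   [A -> o A m]
ooAmm ⇒ oooAmmm   [A -> o A m]
oooAmmm ⇒ ooooAmmmm   [A -> o A m]
ooooAmmmm ⇒ oooooAmmmmm   [A -> o A m]
oooooAmmmmm ⇒ ooooooAmmmmmm   [A -> o A m]
ooooooAmmmmmm ⇒ oooooomFmmmmmm   [A -> m F]
oooooomFmmmmmm ⇒ oooooommFmmmmmmm   [F -> m F m]
oooooommFmmmmmmm ⇒ oooooommmFmmmmmmmm   [F -> m F m]
oooooommmFmmmmmmmm ⇒ oooooommmmFmmmmmmmmm   [F -> m F m]
oooooommmmFmmmmmmmmm ⇒ oooooommmmfmmmmmmmmm   [F -> f]

A ⇒ oAm ⇒ ooAmm ⇒ oooAmmm ⇒ ooooAmmmm ⇒ oooooAmmmmm ⇒ ooooooAmmmmmm ⇒ oooooomFmmmmmm ⇒ oooooommFmmmmmmm ⇒ oooooommmFmmmmmmmm ⇒ oooooommmmFmmmmmmmmm ⇒ oooooommmmfmmmmmmmmm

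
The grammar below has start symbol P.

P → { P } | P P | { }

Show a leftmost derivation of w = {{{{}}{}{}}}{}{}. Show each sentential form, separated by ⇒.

P ⇒ PP   [P → P P]
PP ⇒ PPP   [P → P P]
PPP ⇒ {P}PP   [P → { P }]
{P}PP ⇒ {{P}}PP   [P → { P }]
{{P}}PP ⇒ {{PP}}PP   [P → P P]
{{PP}}PP ⇒ {{PPP}}PP   [P → P P]
{{PPP}}PP ⇒ {{{P}PP}}PP   [P → { P }]
{{{P}PP}}PP ⇒ {{{{}}PP}}PP   [P → { }]
{{{{}}PP}}PP ⇒ {{{{}}{}P}}PP   [P → { }]
{{{{}}{}P}}PP ⇒ {{{{}}{}{}}}PP   [P → { }]
{{{{}}{}{}}}PP ⇒ {{{{}}{}{}}}{}P   [P → { }]
{{{{}}{}{}}}{}P ⇒ {{{{}}{}{}}}{}{}   [P → { }]

P⇒PP⇒PPP⇒{P}PP⇒{{P}}PP⇒{{PP}}PP⇒{{PPP}}PP⇒{{{P}PP}}PP⇒{{{{}}PP}}PP⇒{{{{}}{}P}}PP⇒{{{{}}{}{}}}PP⇒{{{{}}{}{}}}{}P⇒{{{{}}{}{}}}{}{}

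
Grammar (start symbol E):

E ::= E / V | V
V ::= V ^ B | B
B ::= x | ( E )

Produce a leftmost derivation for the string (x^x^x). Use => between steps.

E => V => B => (E) => (V) => (V^B) => (V^B^B) => (B^B^B) => (x^B^B) => (x^x^B) => (x^x^x)

E => V   [E ::= V]
V => B   [V ::= B]
B => (E)   [B ::= ( E )]
(E) => (V)   [E ::= V]
(V) => (V^B)   [V ::= V ^ B]
(V^B) => (V^B^B)   [V ::= V ^ B]
(V^B^B) => (B^B^B)   [V ::= B]
(B^B^B) => (x^B^B)   [B ::= x]
(x^B^B) => (x^x^B)   [B ::= x]
(x^x^B) => (x^x^x)   [B ::= x]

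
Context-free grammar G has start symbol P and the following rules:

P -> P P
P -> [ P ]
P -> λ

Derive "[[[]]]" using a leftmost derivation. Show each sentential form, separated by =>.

P => PP => [P]P => [[P]]P => [[[P]]]P => [[[]]]P => [[[]]]

P => PP   [P -> P P]
PP => [P]P   [P -> [ P ]]
[P]P => [[P]]P   [P -> [ P ]]
[[P]]P => [[[P]]]P   [P -> [ P ]]
[[[P]]]P => [[[]]]P   [P -> λ]
[[[]]]P => [[[]]]   [P -> λ]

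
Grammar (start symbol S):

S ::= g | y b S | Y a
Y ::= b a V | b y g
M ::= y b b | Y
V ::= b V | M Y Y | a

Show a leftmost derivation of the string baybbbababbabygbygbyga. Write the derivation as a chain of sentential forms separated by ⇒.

S ⇒ Ya ⇒ baVa ⇒ baMYYa ⇒ baybbYYa ⇒ baybbbaVYa ⇒ baybbbaMYYYa ⇒ baybbbaYYYYa ⇒ baybbbabaVYYYa ⇒ baybbbababVYYYa ⇒ baybbbababbVYYYa ⇒ baybbbababbaYYYa ⇒ baybbbababbabygYYa ⇒ baybbbababbabygbygYa ⇒ baybbbababbabygbygbyga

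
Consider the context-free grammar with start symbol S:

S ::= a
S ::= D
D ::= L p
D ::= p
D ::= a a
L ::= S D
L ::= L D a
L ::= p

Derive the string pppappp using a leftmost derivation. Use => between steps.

S => D   [S ::= D]
D => Lp   [D ::= L p]
Lp => SDp   [L ::= S D]
SDp => DDp   [S ::= D]
DDp => LpDp   [D ::= L p]
LpDp => LDapDp   [L ::= L D a]
LDapDp => SDDapDp   [L ::= S D]
SDDapDp => DDDapDp   [S ::= D]
DDDapDp => pDDapDp   [D ::= p]
pDDapDp => ppDapDp   [D ::= p]
ppDapDp => pppapDp   [D ::= p]
pppapDp => pppappp   [D ::= p]

S => D => Lp => SDp => DDp => LpDp => LDapDp => SDDapDp => DDDapDp => pDDapDp => ppDapDp => pppapDp => pppappp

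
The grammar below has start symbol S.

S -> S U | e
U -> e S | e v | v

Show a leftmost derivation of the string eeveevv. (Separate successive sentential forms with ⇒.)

S⇒SU⇒SUU⇒SUUU⇒SUUUU⇒eUUUU⇒eevUUU⇒eeveSUU⇒eeveeUU⇒eeveevU⇒eeveevv

S ⇒ SU   [S -> S U]
SU ⇒ SUU   [S -> S U]
SUU ⇒ SUUU   [S -> S U]
SUUU ⇒ SUUUU   [S -> S U]
SUUUU ⇒ eUUUU   [S -> e]
eUUUU ⇒ eevUUU   [U -> e v]
eevUUU ⇒ eeveSUU   [U -> e S]
eeveSUU ⇒ eeveeUU   [S -> e]
eeveeUU ⇒ eeveevU   [U -> v]
eeveevU ⇒ eeveevv   [U -> v]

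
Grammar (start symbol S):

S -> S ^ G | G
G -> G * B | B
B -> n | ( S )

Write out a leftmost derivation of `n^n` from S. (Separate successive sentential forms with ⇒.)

S ⇒ S^G   [S -> S ^ G]
S^G ⇒ G^G   [S -> G]
G^G ⇒ B^G   [G -> B]
B^G ⇒ n^G   [B -> n]
n^G ⇒ n^B   [G -> B]
n^B ⇒ n^n   [B -> n]

S⇒S^G⇒G^G⇒B^G⇒n^G⇒n^B⇒n^n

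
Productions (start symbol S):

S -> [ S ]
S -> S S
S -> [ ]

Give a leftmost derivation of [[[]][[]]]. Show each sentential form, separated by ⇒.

S ⇒ [S] ⇒ [SS] ⇒ [[S]S] ⇒ [[[]]S] ⇒ [[[]][S]] ⇒ [[[]][[]]]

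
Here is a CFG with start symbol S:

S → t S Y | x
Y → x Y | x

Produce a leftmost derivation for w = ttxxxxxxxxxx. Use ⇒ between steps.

S ⇒ tSY   [S → t S Y]
tSY ⇒ ttSYY   [S → t S Y]
ttSYY ⇒ ttxYY   [S → x]
ttxYY ⇒ ttxxYY   [Y → x Y]
ttxxYY ⇒ ttxxxYY   [Y → x Y]
ttxxxYY ⇒ ttxxxxYY   [Y → x Y]
ttxxxxYY ⇒ ttxxxxxYY   [Y → x Y]
ttxxxxxYY ⇒ ttxxxxxxYY   [Y → x Y]
ttxxxxxxYY ⇒ ttxxxxxxxYY   [Y → x Y]
ttxxxxxxxYY ⇒ ttxxxxxxxxY   [Y → x]
ttxxxxxxxxY ⇒ ttxxxxxxxxxY   [Y → x Y]
ttxxxxxxxxxY ⇒ ttxxxxxxxxxx   [Y → x]

S⇒tSY⇒ttSYY⇒ttxYY⇒ttxxYY⇒ttxxxYY⇒ttxxxxYY⇒ttxxxxxYY⇒ttxxxxxxYY⇒ttxxxxxxxYY⇒ttxxxxxxxxY⇒ttxxxxxxxxxY⇒ttxxxxxxxxxx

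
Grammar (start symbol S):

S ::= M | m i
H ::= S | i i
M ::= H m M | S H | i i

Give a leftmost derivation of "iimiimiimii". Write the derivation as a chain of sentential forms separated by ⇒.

S ⇒ M ⇒ HmM ⇒ iimM ⇒ iimHmM ⇒ iimSmM ⇒ iimMmM ⇒ iimiimM ⇒ iimiimHmM ⇒ iimiimiimM ⇒ iimiimiimii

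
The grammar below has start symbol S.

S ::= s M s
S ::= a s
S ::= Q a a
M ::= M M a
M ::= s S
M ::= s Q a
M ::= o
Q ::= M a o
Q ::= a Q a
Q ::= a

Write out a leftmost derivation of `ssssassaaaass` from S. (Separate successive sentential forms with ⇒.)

S ⇒ sMs ⇒ ssSs ⇒ sssMss ⇒ sssMMass ⇒ ssssSMass ⇒ ssssasMass ⇒ ssssassSass ⇒ ssssassQaaass ⇒ ssssassaaaass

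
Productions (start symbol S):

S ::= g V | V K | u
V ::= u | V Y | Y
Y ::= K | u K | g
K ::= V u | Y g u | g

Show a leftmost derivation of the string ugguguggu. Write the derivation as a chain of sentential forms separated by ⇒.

S⇒VK⇒YK⇒uKK⇒uYguK⇒uKguK⇒uYguguK⇒ugguguK⇒ugguguYgu⇒ugguguggu

S ⇒ VK   [S ::= V K]
VK ⇒ YK   [V ::= Y]
YK ⇒ uKK   [Y ::= u K]
uKK ⇒ uYguK   [K ::= Y g u]
uYguK ⇒ uKguK   [Y ::= K]
uKguK ⇒ uYguguK   [K ::= Y g u]
uYguguK ⇒ ugguguK   [Y ::= g]
ugguguK ⇒ ugguguYgu   [K ::= Y g u]
ugguguYgu ⇒ ugguguggu   [Y ::= g]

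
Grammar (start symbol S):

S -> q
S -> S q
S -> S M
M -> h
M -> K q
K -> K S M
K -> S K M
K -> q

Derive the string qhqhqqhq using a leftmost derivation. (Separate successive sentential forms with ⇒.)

S ⇒ Sq   [S -> S q]
Sq ⇒ SMq   [S -> S M]
SMq ⇒ SMMq   [S -> S M]
SMMq ⇒ SMMMq   [S -> S M]
SMMMq ⇒ SqMMMq   [S -> S q]
SqMMMq ⇒ SMqMMMq   [S -> S M]
SMqMMMq ⇒ qMqMMMq   [S -> q]
qMqMMMq ⇒ qhqMMMq   [M -> h]
qhqMMMq ⇒ qhqhMMq   [M -> h]
qhqhMMq ⇒ qhqhKqMq   [M -> K q]
qhqhKqMq ⇒ qhqhqqMq   [K -> q]
qhqhqqMq ⇒ qhqhqqhq   [M -> h]

S⇒Sq⇒SMq⇒SMMq⇒SMMMq⇒SqMMMq⇒SMqMMMq⇒qMqMMMq⇒qhqMMMq⇒qhqhMMq⇒qhqhKqMq⇒qhqhqqMq⇒qhqhqqhq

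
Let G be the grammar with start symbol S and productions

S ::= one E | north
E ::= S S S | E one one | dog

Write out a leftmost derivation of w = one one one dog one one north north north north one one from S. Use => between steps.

S => one E => one E one one => one S S S one one => one one E S S one one => one one S S S S S one one => one one one E S S S S one one => one one one E one one S S S S one one => one one one dog one one S S S S one one => one one one dog one one north S S S one one => one one one dog one one north north S S one one => one one one dog one one north north north S one one => one one one dog one one north north north north one one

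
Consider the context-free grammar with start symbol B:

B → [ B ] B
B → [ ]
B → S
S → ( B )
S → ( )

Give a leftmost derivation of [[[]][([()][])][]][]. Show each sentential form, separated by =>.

B => [B]B   [B → [ B ] B]
[B]B => [[B]B]B   [B → [ B ] B]
[[B]B]B => [[[]]B]B   [B → [ ]]
[[[]]B]B => [[[]][B]B]B   [B → [ B ] B]
[[[]][B]B]B => [[[]][S]B]B   [B → S]
[[[]][S]B]B => [[[]][(B)]B]B   [S → ( B )]
[[[]][(B)]B]B => [[[]][([B]B)]B]B   [B → [ B ] B]
[[[]][([B]B)]B]B => [[[]][([S]B)]B]B   [B → S]
[[[]][([S]B)]B]B => [[[]][([()]B)]B]B   [S → ( )]
[[[]][([()]B)]B]B => [[[]][([()][])]B]B   [B → [ ]]
[[[]][([()][])]B]B => [[[]][([()][])][]]B   [B → [ ]]
[[[]][([()][])][]]B => [[[]][([()][])][]][]   [B → [ ]]

B=>[B]B=>[[B]B]B=>[[[]]B]B=>[[[]][B]B]B=>[[[]][S]B]B=>[[[]][(B)]B]B=>[[[]][([B]B)]B]B=>[[[]][([S]B)]B]B=>[[[]][([()]B)]B]B=>[[[]][([()][])]B]B=>[[[]][([()][])][]]B=>[[[]][([()][])][]][]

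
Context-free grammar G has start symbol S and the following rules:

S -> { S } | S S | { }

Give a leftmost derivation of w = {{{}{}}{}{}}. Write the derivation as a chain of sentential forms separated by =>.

S => {S} => {SS} => {SSS} => {{S}SS} => {{SS}SS} => {{{}S}SS} => {{{}{}}SS} => {{{}{}}{}S} => {{{}{}}{}{}}

S => {S}   [S -> { S }]
{S} => {SS}   [S -> S S]
{SS} => {SSS}   [S -> S S]
{SSS} => {{S}SS}   [S -> { S }]
{{S}SS} => {{SS}SS}   [S -> S S]
{{SS}SS} => {{{}S}SS}   [S -> { }]
{{{}S}SS} => {{{}{}}SS}   [S -> { }]
{{{}{}}SS} => {{{}{}}{}S}   [S -> { }]
{{{}{}}{}S} => {{{}{}}{}{}}   [S -> { }]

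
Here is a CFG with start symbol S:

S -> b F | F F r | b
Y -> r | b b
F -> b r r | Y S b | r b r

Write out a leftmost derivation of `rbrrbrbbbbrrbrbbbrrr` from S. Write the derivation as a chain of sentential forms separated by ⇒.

S ⇒ FFr   [S -> F F r]
FFr ⇒ YSbFr   [F -> Y S b]
YSbFr ⇒ rSbFr   [Y -> r]
rSbFr ⇒ rbFbFr   [S -> b F]
rbFbFr ⇒ rbYSbbFr   [F -> Y S b]
rbYSbbFr ⇒ rbrSbbFr   [Y -> r]
rbrSbbFr ⇒ rbrFFrbbFr   [S -> F F r]
rbrFFrbbFr ⇒ rbrrbrFrbbFr   [F -> r b r]
rbrrbrFrbbFr ⇒ rbrrbrYSbrbbFr   [F -> Y S b]
rbrrbrYSbrbbFr ⇒ rbrrbrbbSbrbbFr   [Y -> b b]
rbrrbrbbSbrbbFr ⇒ rbrrbrbbbFbrbbFr   [S -> b F]
rbrrbrbbbFbrbbFr ⇒ rbrrbrbbbbrrbrbbFr   [F -> b r r]
rbrrbrbbbbrrbrbbFr ⇒ rbrrbrbbbbrrbrbbbrrr   [F -> b r r]

S ⇒ FFr ⇒ YSbFr ⇒ rSbFr ⇒ rbFbFr ⇒ rbYSbbFr ⇒ rbrSbbFr ⇒ rbrFFrbbFr ⇒ rbrrbrFrbbFr ⇒ rbrrbrYSbrbbFr ⇒ rbrrbrbbSbrbbFr ⇒ rbrrbrbbbFbrbbFr ⇒ rbrrbrbbbbrrbrbbFr ⇒ rbrrbrbbbbrrbrbbbrrr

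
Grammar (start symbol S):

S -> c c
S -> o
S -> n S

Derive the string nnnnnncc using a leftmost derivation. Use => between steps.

S => nS => nnS => nnnS => nnnnS => nnnnnS => nnnnnnS => nnnnnncc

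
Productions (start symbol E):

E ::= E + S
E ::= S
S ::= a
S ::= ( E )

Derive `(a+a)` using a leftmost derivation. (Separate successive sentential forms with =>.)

E => S => (E) => (E+S) => (S+S) => (a+S) => (a+a)

E => S   [E ::= S]
S => (E)   [S ::= ( E )]
(E) => (E+S)   [E ::= E + S]
(E+S) => (S+S)   [E ::= S]
(S+S) => (a+S)   [S ::= a]
(a+S) => (a+a)   [S ::= a]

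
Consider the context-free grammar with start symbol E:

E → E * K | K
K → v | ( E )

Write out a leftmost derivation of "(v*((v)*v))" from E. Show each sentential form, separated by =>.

E => K   [E → K]
K => (E)   [K → ( E )]
(E) => (E*K)   [E → E * K]
(E*K) => (K*K)   [E → K]
(K*K) => (v*K)   [K → v]
(v*K) => (v*(E))   [K → ( E )]
(v*(E)) => (v*(E*K))   [E → E * K]
(v*(E*K)) => (v*(K*K))   [E → K]
(v*(K*K)) => (v*((E)*K))   [K → ( E )]
(v*((E)*K)) => (v*((K)*K))   [E → K]
(v*((K)*K)) => (v*((v)*K))   [K → v]
(v*((v)*K)) => (v*((v)*v))   [K → v]

E=>K=>(E)=>(E*K)=>(K*K)=>(v*K)=>(v*(E))=>(v*(E*K))=>(v*(K*K))=>(v*((E)*K))=>(v*((K)*K))=>(v*((v)*K))=>(v*((v)*v))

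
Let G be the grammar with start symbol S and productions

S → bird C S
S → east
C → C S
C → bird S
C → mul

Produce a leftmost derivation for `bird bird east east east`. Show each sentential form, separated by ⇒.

S ⇒ bird C S ⇒ bird C S S ⇒ bird bird S S S ⇒ bird bird east S S ⇒ bird bird east east S ⇒ bird bird east east east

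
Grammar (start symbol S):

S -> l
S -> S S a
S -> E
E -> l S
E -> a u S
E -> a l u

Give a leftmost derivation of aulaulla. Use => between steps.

S => E   [S -> E]
E => auS   [E -> a u S]
auS => auSSa   [S -> S S a]
auSSa => auESa   [S -> E]
auESa => aulSSa   [E -> l S]
aulSSa => aulESa   [S -> E]
aulESa => aulauSSa   [E -> a u S]
aulauSSa => aulaulSa   [S -> l]
aulaulSa => aulaulla   [S -> l]

S => E => auS => auSSa => auESa => aulSSa => aulESa => aulauSSa => aulaulSa => aulaulla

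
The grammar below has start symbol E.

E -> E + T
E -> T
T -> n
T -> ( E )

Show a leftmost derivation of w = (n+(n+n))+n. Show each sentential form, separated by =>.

E => E+T => T+T => (E)+T => (E+T)+T => (T+T)+T => (n+T)+T => (n+(E))+T => (n+(E+T))+T => (n+(T+T))+T => (n+(n+T))+T => (n+(n+n))+T => (n+(n+n))+n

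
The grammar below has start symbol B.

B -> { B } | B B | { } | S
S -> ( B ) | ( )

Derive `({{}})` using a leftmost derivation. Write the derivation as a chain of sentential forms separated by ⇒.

B ⇒ S   [B -> S]
S ⇒ (B)   [S -> ( B )]
(B) ⇒ ({B})   [B -> { B }]
({B}) ⇒ ({{}})   [B -> { }]

B ⇒ S ⇒ (B) ⇒ ({B}) ⇒ ({{}})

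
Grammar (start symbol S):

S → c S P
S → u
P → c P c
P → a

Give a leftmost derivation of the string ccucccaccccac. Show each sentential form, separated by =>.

S => cSP => ccSPP => ccuPP => ccucPcP => ccuccPccP => ccucccPcccP => ccucccacccP => ccucccaccccPc => ccucccaccccac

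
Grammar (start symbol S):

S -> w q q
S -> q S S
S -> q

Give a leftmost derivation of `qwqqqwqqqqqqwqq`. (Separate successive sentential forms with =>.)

S => qSS   [S -> q S S]
qSS => qwqqS   [S -> w q q]
qwqqS => qwqqqSS   [S -> q S S]
qwqqqSS => qwqqqwqqS   [S -> w q q]
qwqqqwqqS => qwqqqwqqqSS   [S -> q S S]
qwqqqwqqqSS => qwqqqwqqqqSSS   [S -> q S S]
qwqqqwqqqqSSS => qwqqqwqqqqqSS   [S -> q]
qwqqqwqqqqqSS => qwqqqwqqqqqqS   [S -> q]
qwqqqwqqqqqqS => qwqqqwqqqqqqwqq   [S -> w q q]

S=>qSS=>qwqqS=>qwqqqSS=>qwqqqwqqS=>qwqqqwqqqSS=>qwqqqwqqqqSSS=>qwqqqwqqqqqSS=>qwqqqwqqqqqqS=>qwqqqwqqqqqqwqq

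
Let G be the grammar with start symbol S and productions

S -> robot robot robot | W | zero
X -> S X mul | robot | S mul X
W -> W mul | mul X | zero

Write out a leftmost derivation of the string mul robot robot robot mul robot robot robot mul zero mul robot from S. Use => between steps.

S => W => mul X => mul S mul X => mul robot robot robot mul X => mul robot robot robot mul S mul X => mul robot robot robot mul robot robot robot mul X => mul robot robot robot mul robot robot robot mul S mul X => mul robot robot robot mul robot robot robot mul zero mul X => mul robot robot robot mul robot robot robot mul zero mul robot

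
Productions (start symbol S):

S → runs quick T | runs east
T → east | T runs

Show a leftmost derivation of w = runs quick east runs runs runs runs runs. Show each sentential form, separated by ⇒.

S ⇒ runs quick T ⇒ runs quick T runs ⇒ runs quick T runs runs ⇒ runs quick T runs runs runs ⇒ runs quick T runs runs runs runs ⇒ runs quick T runs runs runs runs runs ⇒ runs quick east runs runs runs runs runs

S ⇒ runs quick T   [S → runs quick T]
runs quick T ⇒ runs quick T runs   [T → T runs]
runs quick T runs ⇒ runs quick T runs runs   [T → T runs]
runs quick T runs runs ⇒ runs quick T runs runs runs   [T → T runs]
runs quick T runs runs runs ⇒ runs quick T runs runs runs runs   [T → T runs]
runs quick T runs runs runs runs ⇒ runs quick T runs runs runs runs runs   [T → T runs]
runs quick T runs runs runs runs runs ⇒ runs quick east runs runs runs runs runs   [T → east]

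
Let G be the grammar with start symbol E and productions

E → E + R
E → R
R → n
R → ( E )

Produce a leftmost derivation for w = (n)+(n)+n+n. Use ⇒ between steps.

E ⇒ E+R ⇒ E+R+R ⇒ E+R+R+R ⇒ R+R+R+R ⇒ (E)+R+R+R ⇒ (R)+R+R+R ⇒ (n)+R+R+R ⇒ (n)+(E)+R+R ⇒ (n)+(R)+R+R ⇒ (n)+(n)+R+R ⇒ (n)+(n)+n+R ⇒ (n)+(n)+n+n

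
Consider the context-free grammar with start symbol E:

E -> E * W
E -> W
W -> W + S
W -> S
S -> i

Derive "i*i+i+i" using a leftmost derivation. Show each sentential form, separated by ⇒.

E ⇒ E*W   [E -> E * W]
E*W ⇒ W*W   [E -> W]
W*W ⇒ S*W   [W -> S]
S*W ⇒ i*W   [S -> i]
i*W ⇒ i*W+S   [W -> W + S]
i*W+S ⇒ i*W+S+S   [W -> W + S]
i*W+S+S ⇒ i*S+S+S   [W -> S]
i*S+S+S ⇒ i*i+S+S   [S -> i]
i*i+S+S ⇒ i*i+i+S   [S -> i]
i*i+i+S ⇒ i*i+i+i   [S -> i]

E ⇒ E*W ⇒ W*W ⇒ S*W ⇒ i*W ⇒ i*W+S ⇒ i*W+S+S ⇒ i*S+S+S ⇒ i*i+S+S ⇒ i*i+i+S ⇒ i*i+i+i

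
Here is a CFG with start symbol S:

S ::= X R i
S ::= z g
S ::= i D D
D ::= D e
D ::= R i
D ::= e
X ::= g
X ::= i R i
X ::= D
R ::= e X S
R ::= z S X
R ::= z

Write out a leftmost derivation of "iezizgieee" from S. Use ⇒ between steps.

S ⇒ iDD ⇒ iDeD ⇒ iDeeD ⇒ iRieeD ⇒ ieXSieeD ⇒ ieDSieeD ⇒ ieRiSieeD ⇒ ieziSieeD ⇒ iezizgieeD ⇒ iezizgieee

S ⇒ iDD   [S ::= i D D]
iDD ⇒ iDeD   [D ::= D e]
iDeD ⇒ iDeeD   [D ::= D e]
iDeeD ⇒ iRieeD   [D ::= R i]
iRieeD ⇒ ieXSieeD   [R ::= e X S]
ieXSieeD ⇒ ieDSieeD   [X ::= D]
ieDSieeD ⇒ ieRiSieeD   [D ::= R i]
ieRiSieeD ⇒ ieziSieeD   [R ::= z]
ieziSieeD ⇒ iezizgieeD   [S ::= z g]
iezizgieeD ⇒ iezizgieee   [D ::= e]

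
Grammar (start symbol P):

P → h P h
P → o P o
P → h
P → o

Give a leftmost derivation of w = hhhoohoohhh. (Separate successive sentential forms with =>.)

P => hPh => hhPhh => hhhPhhh => hhhoPohhh => hhhooPoohhh => hhhoohoohhh

P => hPh   [P → h P h]
hPh => hhPhh   [P → h P h]
hhPhh => hhhPhhh   [P → h P h]
hhhPhhh => hhhoPohhh   [P → o P o]
hhhoPohhh => hhhooPoohhh   [P → o P o]
hhhooPoohhh => hhhoohoohhh   [P → h]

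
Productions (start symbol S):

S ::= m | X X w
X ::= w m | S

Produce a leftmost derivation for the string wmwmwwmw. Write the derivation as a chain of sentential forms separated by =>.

S => XXw => SXw => XXwXw => wmXwXw => wmwmwXw => wmwmwwmw

S => XXw   [S ::= X X w]
XXw => SXw   [X ::= S]
SXw => XXwXw   [S ::= X X w]
XXwXw => wmXwXw   [X ::= w m]
wmXwXw => wmwmwXw   [X ::= w m]
wmwmwXw => wmwmwwmw   [X ::= w m]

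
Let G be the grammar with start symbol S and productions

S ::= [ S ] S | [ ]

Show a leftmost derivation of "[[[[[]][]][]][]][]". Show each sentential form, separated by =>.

S => [S]S => [[S]S]S => [[[S]S]S]S => [[[[S]S]S]S]S => [[[[[]]S]S]S]S => [[[[[]][]]S]S]S => [[[[[]][]][]]S]S => [[[[[]][]][]][]]S => [[[[[]][]][]][]][]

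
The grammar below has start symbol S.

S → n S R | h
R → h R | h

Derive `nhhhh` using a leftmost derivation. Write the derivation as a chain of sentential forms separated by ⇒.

S ⇒ nSR   [S → n S R]
nSR ⇒ nhR   [S → h]
nhR ⇒ nhhR   [R → h R]
nhhR ⇒ nhhhR   [R → h R]
nhhhR ⇒ nhhhh   [R → h]

S⇒nSR⇒nhR⇒nhhR⇒nhhhR⇒nhhhh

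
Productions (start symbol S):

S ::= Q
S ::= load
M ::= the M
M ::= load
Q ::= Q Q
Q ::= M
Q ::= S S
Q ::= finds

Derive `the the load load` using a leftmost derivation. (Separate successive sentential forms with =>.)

S => Q => S S => Q S => M S => the M S => the the M S => the the load S => the the load load

S => Q   [S ::= Q]
Q => S S   [Q ::= S S]
S S => Q S   [S ::= Q]
Q S => M S   [Q ::= M]
M S => the M S   [M ::= the M]
the M S => the the M S   [M ::= the M]
the the M S => the the load S   [M ::= load]
the the load S => the the load load   [S ::= load]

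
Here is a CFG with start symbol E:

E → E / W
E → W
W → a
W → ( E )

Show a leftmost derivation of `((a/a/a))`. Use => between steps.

E => W => (E) => (W) => ((E)) => ((E/W)) => ((E/W/W)) => ((W/W/W)) => ((a/W/W)) => ((a/a/W)) => ((a/a/a))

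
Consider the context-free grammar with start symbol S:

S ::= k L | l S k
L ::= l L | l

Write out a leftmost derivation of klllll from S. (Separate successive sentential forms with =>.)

S=>kL=>klL=>kllL=>klllL=>kllllL=>klllll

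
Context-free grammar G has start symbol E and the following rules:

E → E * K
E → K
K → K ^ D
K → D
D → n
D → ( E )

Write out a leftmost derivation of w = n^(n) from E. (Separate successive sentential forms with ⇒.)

E ⇒ K   [E → K]
K ⇒ K^D   [K → K ^ D]
K^D ⇒ D^D   [K → D]
D^D ⇒ n^D   [D → n]
n^D ⇒ n^(E)   [D → ( E )]
n^(E) ⇒ n^(K)   [E → K]
n^(K) ⇒ n^(D)   [K → D]
n^(D) ⇒ n^(n)   [D → n]

E ⇒ K ⇒ K^D ⇒ D^D ⇒ n^D ⇒ n^(E) ⇒ n^(K) ⇒ n^(D) ⇒ n^(n)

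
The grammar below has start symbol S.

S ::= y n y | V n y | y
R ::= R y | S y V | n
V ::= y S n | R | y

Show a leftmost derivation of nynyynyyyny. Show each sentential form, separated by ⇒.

S ⇒ Vny ⇒ Rny ⇒ Ryny ⇒ SyVyny ⇒ VnyyVyny ⇒ RnyyVyny ⇒ RynyyVyny ⇒ nynyyVyny ⇒ nynyyRyny ⇒ nynyyRyyny ⇒ nynyyRyyyny ⇒ nynyynyyyny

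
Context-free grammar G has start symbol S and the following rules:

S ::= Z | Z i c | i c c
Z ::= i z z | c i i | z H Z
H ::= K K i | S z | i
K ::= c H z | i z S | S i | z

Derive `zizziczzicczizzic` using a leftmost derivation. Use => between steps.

S => Zic => zHZic => zSzZic => zZiczZic => zizziczZic => zizziczzHZic => zizziczzSzZic => zizziczzicczZic => zizziczzicczizzic

S => Zic   [S ::= Z i c]
Zic => zHZic   [Z ::= z H Z]
zHZic => zSzZic   [H ::= S z]
zSzZic => zZiczZic   [S ::= Z i c]
zZiczZic => zizziczZic   [Z ::= i z z]
zizziczZic => zizziczzHZic   [Z ::= z H Z]
zizziczzHZic => zizziczzSzZic   [H ::= S z]
zizziczzSzZic => zizziczzicczZic   [S ::= i c c]
zizziczzicczZic => zizziczzicczizzic   [Z ::= i z z]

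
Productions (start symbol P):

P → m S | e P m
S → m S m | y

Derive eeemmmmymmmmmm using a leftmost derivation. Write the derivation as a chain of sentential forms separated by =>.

P => ePm   [P → e P m]
ePm => eePmm   [P → e P m]
eePmm => eeePmmm   [P → e P m]
eeePmmm => eeemSmmm   [P → m S]
eeemSmmm => eeemmSmmmm   [S → m S m]
eeemmSmmmm => eeemmmSmmmmm   [S → m S m]
eeemmmSmmmmm => eeemmmmSmmmmmm   [S → m S m]
eeemmmmSmmmmmm => eeemmmmymmmmmm   [S → y]

P => ePm => eePmm => eeePmmm => eeemSmmm => eeemmSmmmm => eeemmmSmmmmm => eeemmmmSmmmmmm => eeemmmmymmmmmm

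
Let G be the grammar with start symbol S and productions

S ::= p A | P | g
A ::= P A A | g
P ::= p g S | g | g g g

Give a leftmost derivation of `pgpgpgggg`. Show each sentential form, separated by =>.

S => pA => pPAA => pgAA => pgPAAA => pgpgSAAA => pgpgpAAAA => pgpgpgAAA => pgpgpggAA => pgpgpgggA => pgpgpgggg

S => pA   [S ::= p A]
pA => pPAA   [A ::= P A A]
pPAA => pgAA   [P ::= g]
pgAA => pgPAAA   [A ::= P A A]
pgPAAA => pgpgSAAA   [P ::= p g S]
pgpgSAAA => pgpgpAAAA   [S ::= p A]
pgpgpAAAA => pgpgpgAAA   [A ::= g]
pgpgpgAAA => pgpgpggAA   [A ::= g]
pgpgpggAA => pgpgpgggA   [A ::= g]
pgpgpgggA => pgpgpgggg   [A ::= g]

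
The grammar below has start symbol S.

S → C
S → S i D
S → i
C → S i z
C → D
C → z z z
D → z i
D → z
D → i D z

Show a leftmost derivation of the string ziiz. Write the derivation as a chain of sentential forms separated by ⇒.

S ⇒ SiD   [S → S i D]
SiD ⇒ CiD   [S → C]
CiD ⇒ DiD   [C → D]
DiD ⇒ ziiD   [D → z i]
ziiD ⇒ ziiz   [D → z]

S ⇒ SiD ⇒ CiD ⇒ DiD ⇒ ziiD ⇒ ziiz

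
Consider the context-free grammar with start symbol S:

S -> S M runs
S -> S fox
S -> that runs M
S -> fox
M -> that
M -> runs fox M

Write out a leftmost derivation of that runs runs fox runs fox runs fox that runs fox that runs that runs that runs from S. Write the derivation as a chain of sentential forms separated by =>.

S => S M runs   [S -> S M runs]
S M runs => S M runs M runs   [S -> S M runs]
S M runs M runs => S M runs M runs M runs   [S -> S M runs]
S M runs M runs M runs => that runs M M runs M runs M runs   [S -> that runs M]
that runs M M runs M runs M runs => that runs runs fox M M runs M runs M runs   [M -> runs fox M]
that runs runs fox M M runs M runs M runs => that runs runs fox runs fox M M runs M runs M runs   [M -> runs fox M]
that runs runs fox runs fox M M runs M runs M runs => that runs runs fox runs fox runs fox M M runs M runs M runs   [M -> runs fox M]
that runs runs fox runs fox runs fox M M runs M runs M runs => that runs runs fox runs fox runs fox that M runs M runs M runs   [M -> that]
that runs runs fox runs fox runs fox that M runs M runs M runs => that runs runs fox runs fox runs fox that runs fox M runs M runs M runs   [M -> runs fox M]
that runs runs fox runs fox runs fox that runs fox M runs M runs M runs => that runs runs fox runs fox runs fox that runs fox that runs M runs M runs   [M -> that]
that runs runs fox runs fox runs fox that runs fox that runs M runs M runs => that runs runs fox runs fox runs fox that runs fox that runs that runs M runs   [M -> that]
that runs runs fox runs fox runs fox that runs fox that runs that runs M runs => that runs runs fox runs fox runs fox that runs fox that runs that runs that runs   [M -> that]

S => S M runs => S M runs M runs => S M runs M runs M runs => that runs M M runs M runs M runs => that runs runs fox M M runs M runs M runs => that runs runs fox runs fox M M runs M runs M runs => that runs runs fox runs fox runs fox M M runs M runs M runs => that runs runs fox runs fox runs fox that M runs M runs M runs => that runs runs fox runs fox runs fox that runs fox M runs M runs M runs => that runs runs fox runs fox runs fox that runs fox that runs M runs M runs => that runs runs fox runs fox runs fox that runs fox that runs that runs M runs => that runs runs fox runs fox runs fox that runs fox that runs that runs that runs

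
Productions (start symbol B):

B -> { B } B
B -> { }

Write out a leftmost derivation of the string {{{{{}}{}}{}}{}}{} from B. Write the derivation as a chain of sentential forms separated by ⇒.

B ⇒ {B}B   [B -> { B } B]
{B}B ⇒ {{B}B}B   [B -> { B } B]
{{B}B}B ⇒ {{{B}B}B}B   [B -> { B } B]
{{{B}B}B}B ⇒ {{{{B}B}B}B}B   [B -> { B } B]
{{{{B}B}B}B}B ⇒ {{{{{}}B}B}B}B   [B -> { }]
{{{{{}}B}B}B}B ⇒ {{{{{}}{}}B}B}B   [B -> { }]
{{{{{}}{}}B}B}B ⇒ {{{{{}}{}}{}}B}B   [B -> { }]
{{{{{}}{}}{}}B}B ⇒ {{{{{}}{}}{}}{}}B   [B -> { }]
{{{{{}}{}}{}}{}}B ⇒ {{{{{}}{}}{}}{}}{}   [B -> { }]

B ⇒ {B}B ⇒ {{B}B}B ⇒ {{{B}B}B}B ⇒ {{{{B}B}B}B}B ⇒ {{{{{}}B}B}B}B ⇒ {{{{{}}{}}B}B}B ⇒ {{{{{}}{}}{}}B}B ⇒ {{{{{}}{}}{}}{}}B ⇒ {{{{{}}{}}{}}{}}{}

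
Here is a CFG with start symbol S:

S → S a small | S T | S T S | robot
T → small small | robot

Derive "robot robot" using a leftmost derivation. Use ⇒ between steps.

S ⇒ S T   [S → S T]
S T ⇒ robot T   [S → robot]
robot T ⇒ robot robot   [T → robot]

S ⇒ S T ⇒ robot T ⇒ robot robot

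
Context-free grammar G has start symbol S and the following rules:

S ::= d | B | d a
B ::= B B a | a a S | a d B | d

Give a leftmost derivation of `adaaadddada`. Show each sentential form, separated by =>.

S=>B=>BBa=>adBBa=>adaaSBa=>adaaBBa=>adaaBBaBa=>adaaadBBaBa=>adaaaddBaBa=>adaaadddaBa=>adaaadddada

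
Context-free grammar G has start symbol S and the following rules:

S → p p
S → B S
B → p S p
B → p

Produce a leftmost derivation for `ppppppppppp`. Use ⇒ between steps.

S⇒BS⇒pSpS⇒pBSpS⇒ppSpSpS⇒ppBSpSpS⇒pppSpSpS⇒ppppppSpS⇒pppppppppS⇒ppppppppppp

S ⇒ BS   [S → B S]
BS ⇒ pSpS   [B → p S p]
pSpS ⇒ pBSpS   [S → B S]
pBSpS ⇒ ppSpSpS   [B → p S p]
ppSpSpS ⇒ ppBSpSpS   [S → B S]
ppBSpSpS ⇒ pppSpSpS   [B → p]
pppSpSpS ⇒ ppppppSpS   [S → p p]
ppppppSpS ⇒ pppppppppS   [S → p p]
pppppppppS ⇒ ppppppppppp   [S → p p]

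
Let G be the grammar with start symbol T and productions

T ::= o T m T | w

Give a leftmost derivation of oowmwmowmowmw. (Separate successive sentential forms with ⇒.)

T ⇒ oTmT   [T ::= o T m T]
oTmT ⇒ ooTmTmT   [T ::= o T m T]
ooTmTmT ⇒ oowmTmT   [T ::= w]
oowmTmT ⇒ oowmwmT   [T ::= w]
oowmwmT ⇒ oowmwmoTmT   [T ::= o T m T]
oowmwmoTmT ⇒ oowmwmowmT   [T ::= w]
oowmwmowmT ⇒ oowmwmowmoTmT   [T ::= o T m T]
oowmwmowmoTmT ⇒ oowmwmowmowmT   [T ::= w]
oowmwmowmowmT ⇒ oowmwmowmowmw   [T ::= w]

T ⇒ oTmT ⇒ ooTmTmT ⇒ oowmTmT ⇒ oowmwmT ⇒ oowmwmoTmT ⇒ oowmwmowmT ⇒ oowmwmowmoTmT ⇒ oowmwmowmowmT ⇒ oowmwmowmowmw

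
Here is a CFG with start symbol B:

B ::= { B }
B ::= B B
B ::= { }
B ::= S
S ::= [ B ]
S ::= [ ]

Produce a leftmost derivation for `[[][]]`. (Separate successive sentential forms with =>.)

B => S => [B] => [BB] => [SB] => [[]B] => [[]S] => [[][]]

B => S   [B ::= S]
S => [B]   [S ::= [ B ]]
[B] => [BB]   [B ::= B B]
[BB] => [SB]   [B ::= S]
[SB] => [[]B]   [S ::= [ ]]
[[]B] => [[]S]   [B ::= S]
[[]S] => [[][]]   [S ::= [ ]]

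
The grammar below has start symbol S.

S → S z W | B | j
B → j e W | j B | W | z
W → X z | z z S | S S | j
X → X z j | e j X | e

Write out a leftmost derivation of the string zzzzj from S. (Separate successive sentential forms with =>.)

S=>B=>W=>zzS=>zzSzW=>zzBzW=>zzzzW=>zzzzj

S => B   [S → B]
B => W   [B → W]
W => zzS   [W → z z S]
zzS => zzSzW   [S → S z W]
zzSzW => zzBzW   [S → B]
zzBzW => zzzzW   [B → z]
zzzzW => zzzzj   [W → j]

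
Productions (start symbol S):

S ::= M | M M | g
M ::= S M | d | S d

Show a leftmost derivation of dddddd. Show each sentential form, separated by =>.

S=>MM=>SdM=>MdM=>ddM=>ddSM=>ddMM=>dddM=>dddSM=>dddMMM=>ddddMM=>dddddM=>dddddd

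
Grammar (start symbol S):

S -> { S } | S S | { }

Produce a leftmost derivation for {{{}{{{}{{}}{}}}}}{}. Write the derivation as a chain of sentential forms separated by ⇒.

S⇒SS⇒{S}S⇒{{S}}S⇒{{SS}}S⇒{{{}S}}S⇒{{{}{S}}}S⇒{{{}{{S}}}}S⇒{{{}{{SS}}}}S⇒{{{}{{{}S}}}}S⇒{{{}{{{}SS}}}}S⇒{{{}{{{}{S}S}}}}S⇒{{{}{{{}{{}}S}}}}S⇒{{{}{{{}{{}}{}}}}}S⇒{{{}{{{}{{}}{}}}}}{}

S ⇒ SS   [S -> S S]
SS ⇒ {S}S   [S -> { S }]
{S}S ⇒ {{S}}S   [S -> { S }]
{{S}}S ⇒ {{SS}}S   [S -> S S]
{{SS}}S ⇒ {{{}S}}S   [S -> { }]
{{{}S}}S ⇒ {{{}{S}}}S   [S -> { S }]
{{{}{S}}}S ⇒ {{{}{{S}}}}S   [S -> { S }]
{{{}{{S}}}}S ⇒ {{{}{{SS}}}}S   [S -> S S]
{{{}{{SS}}}}S ⇒ {{{}{{{}S}}}}S   [S -> { }]
{{{}{{{}S}}}}S ⇒ {{{}{{{}SS}}}}S   [S -> S S]
{{{}{{{}SS}}}}S ⇒ {{{}{{{}{S}S}}}}S   [S -> { S }]
{{{}{{{}{S}S}}}}S ⇒ {{{}{{{}{{}}S}}}}S   [S -> { }]
{{{}{{{}{{}}S}}}}S ⇒ {{{}{{{}{{}}{}}}}}S   [S -> { }]
{{{}{{{}{{}}{}}}}}S ⇒ {{{}{{{}{{}}{}}}}}{}   [S -> { }]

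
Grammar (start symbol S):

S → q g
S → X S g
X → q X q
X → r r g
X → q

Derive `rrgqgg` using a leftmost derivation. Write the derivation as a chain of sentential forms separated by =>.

S => XSg => rrgSg => rrgqgg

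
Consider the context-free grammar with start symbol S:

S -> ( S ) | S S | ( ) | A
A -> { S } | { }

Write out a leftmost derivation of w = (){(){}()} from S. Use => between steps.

S => SS   [S -> S S]
SS => ()S   [S -> ( )]
()S => ()A   [S -> A]
()A => (){S}   [A -> { S }]
(){S} => (){SS}   [S -> S S]
(){SS} => (){()S}   [S -> ( )]
(){()S} => (){()SS}   [S -> S S]
(){()SS} => (){()AS}   [S -> A]
(){()AS} => (){(){}S}   [A -> { }]
(){(){}S} => (){(){}()}   [S -> ( )]

S => SS => ()S => ()A => (){S} => (){SS} => (){()S} => (){()SS} => (){()AS} => (){(){}S} => (){(){}()}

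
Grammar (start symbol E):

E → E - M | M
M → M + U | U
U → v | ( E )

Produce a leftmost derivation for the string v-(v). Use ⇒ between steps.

E ⇒ E-M   [E → E - M]
E-M ⇒ M-M   [E → M]
M-M ⇒ U-M   [M → U]
U-M ⇒ v-M   [U → v]
v-M ⇒ v-U   [M → U]
v-U ⇒ v-(E)   [U → ( E )]
v-(E) ⇒ v-(M)   [E → M]
v-(M) ⇒ v-(U)   [M → U]
v-(U) ⇒ v-(v)   [U → v]

E⇒E-M⇒M-M⇒U-M⇒v-M⇒v-U⇒v-(E)⇒v-(M)⇒v-(U)⇒v-(v)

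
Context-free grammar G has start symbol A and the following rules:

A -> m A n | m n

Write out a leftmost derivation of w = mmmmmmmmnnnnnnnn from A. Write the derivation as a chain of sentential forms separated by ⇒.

A⇒mAn⇒mmAnn⇒mmmAnnn⇒mmmmAnnnn⇒mmmmmAnnnnn⇒mmmmmmAnnnnnn⇒mmmmmmmAnnnnnnn⇒mmmmmmmmnnnnnnnn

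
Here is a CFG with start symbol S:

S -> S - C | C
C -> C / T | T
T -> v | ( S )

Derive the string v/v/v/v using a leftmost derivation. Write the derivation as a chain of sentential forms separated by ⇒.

S ⇒ C   [S -> C]
C ⇒ C/T   [C -> C / T]
C/T ⇒ C/T/T   [C -> C / T]
C/T/T ⇒ C/T/T/T   [C -> C / T]
C/T/T/T ⇒ T/T/T/T   [C -> T]
T/T/T/T ⇒ v/T/T/T   [T -> v]
v/T/T/T ⇒ v/v/T/T   [T -> v]
v/v/T/T ⇒ v/v/v/T   [T -> v]
v/v/v/T ⇒ v/v/v/v   [T -> v]

S ⇒ C ⇒ C/T ⇒ C/T/T ⇒ C/T/T/T ⇒ T/T/T/T ⇒ v/T/T/T ⇒ v/v/T/T ⇒ v/v/v/T ⇒ v/v/v/v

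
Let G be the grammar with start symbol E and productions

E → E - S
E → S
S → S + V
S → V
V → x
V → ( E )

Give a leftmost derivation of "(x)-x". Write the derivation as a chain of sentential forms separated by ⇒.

E⇒E-S⇒S-S⇒V-S⇒(E)-S⇒(S)-S⇒(V)-S⇒(x)-S⇒(x)-V⇒(x)-x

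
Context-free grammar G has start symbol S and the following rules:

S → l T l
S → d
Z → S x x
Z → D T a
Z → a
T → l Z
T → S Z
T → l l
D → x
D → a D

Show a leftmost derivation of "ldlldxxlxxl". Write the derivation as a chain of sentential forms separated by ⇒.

S ⇒ lTl ⇒ lSZl ⇒ ldZl ⇒ ldSxxl ⇒ ldlTlxxl ⇒ ldllZlxxl ⇒ ldllSxxlxxl ⇒ ldlldxxlxxl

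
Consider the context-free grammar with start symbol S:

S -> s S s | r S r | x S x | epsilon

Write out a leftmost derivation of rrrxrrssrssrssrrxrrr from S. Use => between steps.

S => rSr   [S -> r S r]
rSr => rrSrr   [S -> r S r]
rrSrr => rrrSrrr   [S -> r S r]
rrrSrrr => rrrxSxrrr   [S -> x S x]
rrrxSxrrr => rrrxrSrxrrr   [S -> r S r]
rrrxrSrxrrr => rrrxrrSrrxrrr   [S -> r S r]
rrrxrrSrrxrrr => rrrxrrsSsrrxrrr   [S -> s S s]
rrrxrrsSsrrxrrr => rrrxrrssSssrrxrrr   [S -> s S s]
rrrxrrssSssrrxrrr => rrrxrrssrSrssrrxrrr   [S -> r S r]
rrrxrrssrSrssrrxrrr => rrrxrrssrsSsrssrrxrrr   [S -> s S s]
rrrxrrssrsSsrssrrxrrr => rrrxrrssrssrssrrxrrr   [S -> epsilon]

S=>rSr=>rrSrr=>rrrSrrr=>rrrxSxrrr=>rrrxrSrxrrr=>rrrxrrSrrxrrr=>rrrxrrsSsrrxrrr=>rrrxrrssSssrrxrrr=>rrrxrrssrSrssrrxrrr=>rrrxrrssrsSsrssrrxrrr=>rrrxrrssrssrssrrxrrr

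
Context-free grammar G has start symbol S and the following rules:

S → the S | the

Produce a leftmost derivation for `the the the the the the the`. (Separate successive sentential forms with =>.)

S => the S => the the S => the the the S => the the the the S => the the the the the S => the the the the the the S => the the the the the the the

S => the S   [S → the S]
the S => the the S   [S → the S]
the the S => the the the S   [S → the S]
the the the S => the the the the S   [S → the S]
the the the the S => the the the the the S   [S → the S]
the the the the the S => the the the the the the S   [S → the S]
the the the the the the S => the the the the the the the   [S → the]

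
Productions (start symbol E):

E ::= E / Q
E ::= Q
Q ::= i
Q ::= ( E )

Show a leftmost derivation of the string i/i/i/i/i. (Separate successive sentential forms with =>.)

E => E/Q   [E ::= E / Q]
E/Q => E/Q/Q   [E ::= E / Q]
E/Q/Q => E/Q/Q/Q   [E ::= E / Q]
E/Q/Q/Q => E/Q/Q/Q/Q   [E ::= E / Q]
E/Q/Q/Q/Q => Q/Q/Q/Q/Q   [E ::= Q]
Q/Q/Q/Q/Q => i/Q/Q/Q/Q   [Q ::= i]
i/Q/Q/Q/Q => i/i/Q/Q/Q   [Q ::= i]
i/i/Q/Q/Q => i/i/i/Q/Q   [Q ::= i]
i/i/i/Q/Q => i/i/i/i/Q   [Q ::= i]
i/i/i/i/Q => i/i/i/i/i   [Q ::= i]

E => E/Q => E/Q/Q => E/Q/Q/Q => E/Q/Q/Q/Q => Q/Q/Q/Q/Q => i/Q/Q/Q/Q => i/i/Q/Q/Q => i/i/i/Q/Q => i/i/i/i/Q => i/i/i/i/i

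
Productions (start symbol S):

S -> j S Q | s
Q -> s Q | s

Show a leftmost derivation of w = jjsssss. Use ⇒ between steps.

S ⇒ jSQ   [S -> j S Q]
jSQ ⇒ jjSQQ   [S -> j S Q]
jjSQQ ⇒ jjsQQ   [S -> s]
jjsQQ ⇒ jjssQQ   [Q -> s Q]
jjssQQ ⇒ jjsssQ   [Q -> s]
jjsssQ ⇒ jjssssQ   [Q -> s Q]
jjssssQ ⇒ jjsssss   [Q -> s]

S ⇒ jSQ ⇒ jjSQQ ⇒ jjsQQ ⇒ jjssQQ ⇒ jjsssQ ⇒ jjssssQ ⇒ jjsssss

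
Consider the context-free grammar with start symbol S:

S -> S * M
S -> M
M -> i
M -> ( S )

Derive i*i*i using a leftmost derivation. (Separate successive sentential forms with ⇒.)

S ⇒ S*M ⇒ S*M*M ⇒ M*M*M ⇒ i*M*M ⇒ i*i*M ⇒ i*i*i

S ⇒ S*M   [S -> S * M]
S*M ⇒ S*M*M   [S -> S * M]
S*M*M ⇒ M*M*M   [S -> M]
M*M*M ⇒ i*M*M   [M -> i]
i*M*M ⇒ i*i*M   [M -> i]
i*i*M ⇒ i*i*i   [M -> i]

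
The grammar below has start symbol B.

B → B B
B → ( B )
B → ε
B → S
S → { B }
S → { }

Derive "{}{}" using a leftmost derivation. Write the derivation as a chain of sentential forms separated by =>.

B=>BB=>SB=>{}B=>{}S=>{}{B}=>{}{}

B => BB   [B → B B]
BB => SB   [B → S]
SB => {}B   [S → { }]
{}B => {}S   [B → S]
{}S => {}{B}   [S → { B }]
{}{B} => {}{}   [B → ε]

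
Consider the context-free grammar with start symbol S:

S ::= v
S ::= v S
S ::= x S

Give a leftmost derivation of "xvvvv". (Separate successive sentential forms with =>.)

S => xS => xvS => xvvS => xvvvS => xvvvv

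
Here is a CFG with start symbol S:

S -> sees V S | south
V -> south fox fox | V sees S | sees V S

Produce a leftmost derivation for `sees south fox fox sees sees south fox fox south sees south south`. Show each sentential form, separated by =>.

S => sees V S => sees south fox fox S => sees south fox fox sees V S => sees south fox fox sees V sees S S => sees south fox fox sees sees V S sees S S => sees south fox fox sees sees south fox fox S sees S S => sees south fox fox sees sees south fox fox south sees S S => sees south fox fox sees sees south fox fox south sees south S => sees south fox fox sees sees south fox fox south sees south south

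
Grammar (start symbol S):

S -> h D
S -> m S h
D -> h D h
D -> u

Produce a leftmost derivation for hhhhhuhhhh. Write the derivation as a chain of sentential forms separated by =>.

S => hD => hhDh => hhhDhh => hhhhDhhh => hhhhhDhhhh => hhhhhuhhhh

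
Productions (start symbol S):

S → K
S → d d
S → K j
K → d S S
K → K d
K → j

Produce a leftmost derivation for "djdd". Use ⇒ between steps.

S ⇒ K ⇒ dSS ⇒ dKS ⇒ djS ⇒ djdd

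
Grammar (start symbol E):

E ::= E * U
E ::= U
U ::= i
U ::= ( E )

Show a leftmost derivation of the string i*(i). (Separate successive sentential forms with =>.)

E => E*U   [E ::= E * U]
E*U => U*U   [E ::= U]
U*U => i*U   [U ::= i]
i*U => i*(E)   [U ::= ( E )]
i*(E) => i*(U)   [E ::= U]
i*(U) => i*(i)   [U ::= i]

E => E*U => U*U => i*U => i*(E) => i*(U) => i*(i)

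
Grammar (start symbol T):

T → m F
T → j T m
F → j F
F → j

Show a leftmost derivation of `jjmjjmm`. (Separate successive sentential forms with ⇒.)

T⇒jTm⇒jjTmm⇒jjmFmm⇒jjmjFmm⇒jjmjjmm

T ⇒ jTm   [T → j T m]
jTm ⇒ jjTmm   [T → j T m]
jjTmm ⇒ jjmFmm   [T → m F]
jjmFmm ⇒ jjmjFmm   [F → j F]
jjmjFmm ⇒ jjmjjmm   [F → j]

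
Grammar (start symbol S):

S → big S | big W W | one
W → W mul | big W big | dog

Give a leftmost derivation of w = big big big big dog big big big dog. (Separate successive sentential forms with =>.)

S => big W W => big big W big W => big big big W big big W => big big big big W big big big W => big big big big dog big big big W => big big big big dog big big big dog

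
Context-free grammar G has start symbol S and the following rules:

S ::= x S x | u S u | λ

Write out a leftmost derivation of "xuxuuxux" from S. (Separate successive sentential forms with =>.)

S => xSx => xuSux => xuxSxux => xuxuSuxux => xuxuuxux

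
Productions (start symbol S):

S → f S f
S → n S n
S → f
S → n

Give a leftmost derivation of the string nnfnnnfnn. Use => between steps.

S => nSn => nnSnn => nnfSfnn => nnfnSnfnn => nnfnnnfnn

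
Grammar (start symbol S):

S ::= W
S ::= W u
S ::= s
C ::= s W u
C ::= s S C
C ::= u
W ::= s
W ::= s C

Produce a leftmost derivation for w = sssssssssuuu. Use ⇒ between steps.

S⇒W⇒sC⇒ssWu⇒sssCu⇒ssssWuu⇒sssssCuu⇒ssssssSCuu⇒ssssssWCuu⇒sssssssCuu⇒ssssssssSCuu⇒sssssssssCuu⇒sssssssssuuu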